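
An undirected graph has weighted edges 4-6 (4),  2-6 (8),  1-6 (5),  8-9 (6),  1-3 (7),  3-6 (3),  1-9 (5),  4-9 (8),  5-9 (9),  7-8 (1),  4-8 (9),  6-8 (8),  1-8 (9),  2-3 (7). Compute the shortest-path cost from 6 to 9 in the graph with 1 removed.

12

Comparing a few candidate routes:
6 - 8 - 9: 8 + 6 = 14
6 - 4 - 8 - 9: 4 + 9 + 6 = 19
6 - 4 - 9: 4 + 8 = 12
Best route has total 12.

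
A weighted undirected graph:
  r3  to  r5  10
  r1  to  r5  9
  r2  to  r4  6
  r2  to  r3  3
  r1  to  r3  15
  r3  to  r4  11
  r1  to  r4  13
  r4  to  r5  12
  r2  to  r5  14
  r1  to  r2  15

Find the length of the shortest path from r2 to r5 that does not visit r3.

14

Paths from r2 to r5 avoiding r3:
r2→r4→r5: 6 + 12 = 18
r2→r5: 14
r2→r1→r5: 15 + 9 = 24
r2→r4→r1→r5: 6 + 13 + 9 = 28
r2→r1→r4→r5: 15 + 13 + 12 = 40
Best route has total 14.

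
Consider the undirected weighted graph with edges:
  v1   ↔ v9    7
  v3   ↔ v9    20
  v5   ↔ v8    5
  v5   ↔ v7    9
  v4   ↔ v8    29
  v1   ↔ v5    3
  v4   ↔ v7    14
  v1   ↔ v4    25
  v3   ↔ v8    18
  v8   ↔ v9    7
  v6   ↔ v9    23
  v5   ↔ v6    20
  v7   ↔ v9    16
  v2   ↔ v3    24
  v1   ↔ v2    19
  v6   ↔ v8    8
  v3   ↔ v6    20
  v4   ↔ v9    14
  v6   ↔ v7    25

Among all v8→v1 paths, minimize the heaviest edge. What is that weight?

5

A few of the v8→v1 routes:
v8→v5→v1: max(5, 3) = 5
v8→v5→v7→v9→v1: max(5, 9, 16, 7) = 16
v8→v5→v7→v4→v9→v1: max(5, 9, 14, 14, 7) = 14
v8→v9→v1: max(7, 7) = 7
v8→v9→v7→v5→v1: max(7, 16, 9, 3) = 16
v8→v9→v4→v7→v5→v1: max(7, 14, 14, 9, 3) = 14
Best route has worst link 5.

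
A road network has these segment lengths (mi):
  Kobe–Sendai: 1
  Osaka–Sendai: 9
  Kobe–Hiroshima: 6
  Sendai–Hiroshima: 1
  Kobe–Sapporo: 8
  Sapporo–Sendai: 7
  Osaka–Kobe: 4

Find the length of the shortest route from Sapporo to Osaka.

Some routes from Sapporo to Osaka:
Sapporo → Sendai → Kobe → Osaka: 7 + 1 + 4 = 12
Sapporo → Kobe → Sendai → Osaka: 8 + 1 + 9 = 18
Sapporo → Sendai → Osaka: 7 + 9 = 16
Sapporo → Sendai → Hiroshima → Kobe → Osaka: 7 + 1 + 6 + 4 = 18
Sapporo → Kobe → Osaka: 8 + 4 = 12
The minimum is 12 mi.

12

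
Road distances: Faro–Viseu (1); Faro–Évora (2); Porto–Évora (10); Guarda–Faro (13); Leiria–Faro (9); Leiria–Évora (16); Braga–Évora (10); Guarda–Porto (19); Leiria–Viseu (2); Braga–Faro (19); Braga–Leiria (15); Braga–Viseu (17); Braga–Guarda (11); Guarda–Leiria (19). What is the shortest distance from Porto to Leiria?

15

Checking several routes:
Porto→Évora→Faro→Viseu→Leiria: 10 + 2 + 1 + 2 = 15
Porto→Évora→Braga→Leiria: 10 + 10 + 15 = 35
Porto→Évora→Faro→Leiria: 10 + 2 + 9 = 21
Porto→Évora→Leiria: 10 + 16 = 26
Porto→Guarda→Leiria: 19 + 19 = 38
Porto→Guarda→Faro→Viseu→Leiria: 19 + 13 + 1 + 2 = 35
Shortest: 15.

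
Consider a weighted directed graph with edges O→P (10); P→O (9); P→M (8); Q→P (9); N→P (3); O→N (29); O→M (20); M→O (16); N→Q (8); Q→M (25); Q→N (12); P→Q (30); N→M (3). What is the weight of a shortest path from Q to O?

Some routes from Q to O:
Q -> P -> O: 9 + 9 = 18
Q -> P -> M -> O: 9 + 8 + 16 = 33
Q -> N -> P -> O: 12 + 3 + 9 = 24
Q -> N -> M -> O: 12 + 3 + 16 = 31
The minimum is 18.

18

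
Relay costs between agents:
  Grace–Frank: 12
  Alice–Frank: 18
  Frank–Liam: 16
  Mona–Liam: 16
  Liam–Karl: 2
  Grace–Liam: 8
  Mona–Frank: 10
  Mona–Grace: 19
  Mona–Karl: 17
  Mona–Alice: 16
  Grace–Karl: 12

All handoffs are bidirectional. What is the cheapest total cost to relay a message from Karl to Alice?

Comparing a few candidate routes:
Karl→Liam→Mona→Alice: 2 + 16 + 16 = 34
Karl→Mona→Alice: 17 + 16 = 33
Karl→Liam→Frank→Alice: 2 + 16 + 18 = 36
Karl→Grace→Frank→Alice: 12 + 12 + 18 = 42
Karl→Liam→Grace→Frank→Alice: 2 + 8 + 12 + 18 = 40
Best route has total 33.

33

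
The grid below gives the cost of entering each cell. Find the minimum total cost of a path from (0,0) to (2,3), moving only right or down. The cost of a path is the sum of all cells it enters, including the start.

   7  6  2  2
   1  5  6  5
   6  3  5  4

Path (0,0) (1,0) (1,1) (2,1) (2,2) (2,3): 7 + 1 + 5 + 3 + 5 + 4 = 25.

25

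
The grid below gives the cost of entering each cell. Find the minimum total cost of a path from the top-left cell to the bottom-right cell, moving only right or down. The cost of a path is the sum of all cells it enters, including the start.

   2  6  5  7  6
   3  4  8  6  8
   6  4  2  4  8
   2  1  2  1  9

26

Cheapest: (0,0) (1,0) (1,1) (2,1) (3,1) (3,2) (3,3) (3,4)
  2 + 3 + 4 + 4 + 1 + 2 + 1 + 9 = 26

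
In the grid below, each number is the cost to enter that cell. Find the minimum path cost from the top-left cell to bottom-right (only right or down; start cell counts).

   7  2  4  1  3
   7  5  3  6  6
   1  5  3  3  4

Best path: [0,0]→[0,1]→[0,2]→[1,2]→[2,2]→[2,3]→[2,4]
Cost: 7 + 2 + 4 + 3 + 3 + 3 + 4 = 26
For comparison, the top-then-right route costs 27.

26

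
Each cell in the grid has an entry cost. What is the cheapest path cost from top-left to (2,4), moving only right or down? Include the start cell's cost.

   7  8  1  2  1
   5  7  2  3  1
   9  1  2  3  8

Path [0,0] → [0,1] → [0,2] → [0,3] → [0,4] → [1,4] → [2,4]: 7 + 8 + 1 + 2 + 1 + 1 + 8 = 28.

28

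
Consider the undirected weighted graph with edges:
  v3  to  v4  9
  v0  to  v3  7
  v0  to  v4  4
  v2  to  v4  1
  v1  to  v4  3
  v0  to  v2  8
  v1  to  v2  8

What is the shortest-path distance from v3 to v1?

12

Some routes from v3 to v1:
v3-v0-v4-v1: 7 + 4 + 3 = 14
v3-v4-v2-v1: 9 + 1 + 8 = 18
v3-v4-v1: 9 + 3 = 12
v3-v0-v2-v4-v1: 7 + 8 + 1 + 3 = 19
Best route has total 12.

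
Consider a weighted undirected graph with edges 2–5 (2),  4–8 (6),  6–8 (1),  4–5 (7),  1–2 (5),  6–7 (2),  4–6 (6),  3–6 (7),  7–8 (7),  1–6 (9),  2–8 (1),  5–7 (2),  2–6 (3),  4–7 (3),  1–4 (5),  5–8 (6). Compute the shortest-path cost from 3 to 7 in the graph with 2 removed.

9

Comparing a few candidate routes:
3 -> 6 -> 7: 7 + 2 = 9
3 -> 6 -> 8 -> 7: 7 + 1 + 7 = 15
3 -> 6 -> 4 -> 7: 7 + 6 + 3 = 16
The minimum is 9.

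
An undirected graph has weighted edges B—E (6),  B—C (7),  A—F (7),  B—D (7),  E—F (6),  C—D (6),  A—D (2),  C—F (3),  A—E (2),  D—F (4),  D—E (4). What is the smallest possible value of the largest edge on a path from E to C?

Comparing a few candidate routes:
E - D - F - C: max(4, 4, 3) = 4
E - A - D - F - C: max(2, 2, 4, 3) = 4
E - F - D - C: max(6, 4, 6) = 6
E - F - C: max(6, 3) = 6
The minimum achievable maximum is 4.

4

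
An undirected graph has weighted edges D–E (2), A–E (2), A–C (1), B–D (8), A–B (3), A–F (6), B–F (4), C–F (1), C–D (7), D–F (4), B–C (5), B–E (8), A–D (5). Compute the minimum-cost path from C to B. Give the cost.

Some routes from C to B:
C - F - B: 1 + 4 = 5
C - B: 5
C - A - B: 1 + 3 = 4
The minimum is 4.

4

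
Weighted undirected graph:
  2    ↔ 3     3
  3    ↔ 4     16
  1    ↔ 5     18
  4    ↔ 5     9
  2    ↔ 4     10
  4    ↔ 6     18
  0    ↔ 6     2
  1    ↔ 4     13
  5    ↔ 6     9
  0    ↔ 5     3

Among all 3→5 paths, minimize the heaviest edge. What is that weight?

10

Some routes from 3 to 5:
3 - 2 - 4 - 6 - 5: max(3, 10, 18, 9) = 18
3 - 4 - 5: max(16, 9) = 16
3 - 2 - 4 - 5: max(3, 10, 9) = 10
Smallest bottleneck: 10.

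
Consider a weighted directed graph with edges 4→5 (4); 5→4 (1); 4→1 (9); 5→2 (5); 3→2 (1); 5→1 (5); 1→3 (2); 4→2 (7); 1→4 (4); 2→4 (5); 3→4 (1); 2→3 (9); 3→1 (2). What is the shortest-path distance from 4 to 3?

11

A few of the 4→3 routes:
4 → 5 → 1 → 3: 4 + 5 + 2 = 11
4 → 2 → 3: 7 + 9 = 16
4 → 1 → 3: 9 + 2 = 11
The minimum is 11.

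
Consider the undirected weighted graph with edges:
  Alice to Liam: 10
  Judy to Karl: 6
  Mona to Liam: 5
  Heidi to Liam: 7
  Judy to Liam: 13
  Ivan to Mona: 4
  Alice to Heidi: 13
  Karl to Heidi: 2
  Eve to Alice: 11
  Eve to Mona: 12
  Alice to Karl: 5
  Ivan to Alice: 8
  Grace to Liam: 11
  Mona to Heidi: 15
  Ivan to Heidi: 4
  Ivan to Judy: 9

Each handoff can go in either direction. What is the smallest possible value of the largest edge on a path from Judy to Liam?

Checking several routes:
Judy → Karl → Alice → Ivan → Heidi → Liam: max(6, 5, 8, 4, 7) = 8
Judy → Karl → Alice → Ivan → Mona → Liam: max(6, 5, 8, 4, 5) = 8
Judy → Karl → Heidi → Ivan → Mona → Liam: max(6, 2, 4, 4, 5) = 6
Judy → Karl → Heidi → Liam: max(6, 2, 7) = 7
The minimum achievable maximum is 6.

6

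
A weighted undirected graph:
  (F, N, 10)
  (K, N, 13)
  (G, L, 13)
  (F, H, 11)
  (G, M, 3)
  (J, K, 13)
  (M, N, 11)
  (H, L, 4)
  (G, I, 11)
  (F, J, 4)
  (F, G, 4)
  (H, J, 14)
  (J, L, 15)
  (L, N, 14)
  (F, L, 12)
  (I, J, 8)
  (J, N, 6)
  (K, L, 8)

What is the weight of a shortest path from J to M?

11

Comparing a few candidate routes:
J→F→G→M: 4 + 4 + 3 = 11
J→N→M: 6 + 11 = 17
J→I→G→M: 8 + 11 + 3 = 22
J→N→F→G→M: 6 + 10 + 4 + 3 = 23
J→F→N→M: 4 + 10 + 11 = 25
Best route has total 11.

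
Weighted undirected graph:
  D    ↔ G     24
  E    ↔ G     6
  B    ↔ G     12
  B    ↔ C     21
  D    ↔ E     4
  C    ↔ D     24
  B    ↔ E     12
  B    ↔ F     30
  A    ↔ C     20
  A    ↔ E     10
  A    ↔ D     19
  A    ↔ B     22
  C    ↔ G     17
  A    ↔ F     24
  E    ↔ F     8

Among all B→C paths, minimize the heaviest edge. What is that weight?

A few of the B→C routes:
B - E - D - A - C: max(12, 4, 19, 20) = 20
B - G - C: max(12, 17) = 17
B - E - G - C: max(12, 6, 17) = 17
B - E - A - C: max(12, 10, 20) = 20
Smallest bottleneck: 17.

17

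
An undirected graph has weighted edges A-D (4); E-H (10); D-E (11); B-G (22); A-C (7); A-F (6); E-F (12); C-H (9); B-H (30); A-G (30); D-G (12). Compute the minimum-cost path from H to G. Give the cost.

32

Checking several routes:
H - E - F - A - D - G: 10 + 12 + 6 + 4 + 12 = 44
H - E - D - G: 10 + 11 + 12 = 33
H - C - A - D - G: 9 + 7 + 4 + 12 = 32
The minimum is 32.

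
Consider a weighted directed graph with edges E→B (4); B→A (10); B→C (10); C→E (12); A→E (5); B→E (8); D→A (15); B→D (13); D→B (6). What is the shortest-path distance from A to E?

5

Paths from A to E:
A -> E: 5
Best route has total 5.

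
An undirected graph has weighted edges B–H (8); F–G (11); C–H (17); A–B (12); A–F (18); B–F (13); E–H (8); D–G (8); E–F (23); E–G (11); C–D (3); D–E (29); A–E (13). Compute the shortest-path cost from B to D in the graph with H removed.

32

Some routes from B to D avoiding H:
B - F - G - D: 13 + 11 + 8 = 32
B - F - E - G - D: 13 + 23 + 11 + 8 = 55
B - A - E - D: 12 + 13 + 29 = 54
B - A - E - G - D: 12 + 13 + 11 + 8 = 44
B - A - F - G - D: 12 + 18 + 11 + 8 = 49
Shortest: 32.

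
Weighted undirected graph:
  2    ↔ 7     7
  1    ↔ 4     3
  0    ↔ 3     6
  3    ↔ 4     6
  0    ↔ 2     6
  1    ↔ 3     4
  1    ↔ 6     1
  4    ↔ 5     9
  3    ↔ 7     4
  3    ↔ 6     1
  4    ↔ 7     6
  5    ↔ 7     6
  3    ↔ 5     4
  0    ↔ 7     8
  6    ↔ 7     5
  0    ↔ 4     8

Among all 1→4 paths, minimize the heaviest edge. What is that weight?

Some routes from 1 to 4:
1→3→5→7→4: max(4, 4, 6, 6) = 6
1→6→3→4: max(1, 1, 6) = 6
1→4: max(3) = 3
1→3→6→7→4: max(4, 1, 5, 6) = 6
1→3→4: max(4, 6) = 6
1→3→7→4: max(4, 4, 6) = 6
Smallest bottleneck: 3.

3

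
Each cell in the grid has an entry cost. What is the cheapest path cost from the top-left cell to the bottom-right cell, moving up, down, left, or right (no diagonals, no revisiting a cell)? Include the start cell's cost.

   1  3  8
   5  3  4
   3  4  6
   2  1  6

Path [0,0] -> [0,1] -> [1,1] -> [2,1] -> [3,1] -> [3,2]: 1 + 3 + 3 + 4 + 1 + 6 = 18.

18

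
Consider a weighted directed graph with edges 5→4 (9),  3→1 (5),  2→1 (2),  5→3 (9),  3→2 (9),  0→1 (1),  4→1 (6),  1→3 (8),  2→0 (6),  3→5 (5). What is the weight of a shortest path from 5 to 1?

Candidate routes:
5-3-1: 9 + 5 = 14
5-4-1: 9 + 6 = 15
5-3-2-1: 9 + 9 + 2 = 20
5-3-2-0-1: 9 + 9 + 6 + 1 = 25
Best route has total 14.

14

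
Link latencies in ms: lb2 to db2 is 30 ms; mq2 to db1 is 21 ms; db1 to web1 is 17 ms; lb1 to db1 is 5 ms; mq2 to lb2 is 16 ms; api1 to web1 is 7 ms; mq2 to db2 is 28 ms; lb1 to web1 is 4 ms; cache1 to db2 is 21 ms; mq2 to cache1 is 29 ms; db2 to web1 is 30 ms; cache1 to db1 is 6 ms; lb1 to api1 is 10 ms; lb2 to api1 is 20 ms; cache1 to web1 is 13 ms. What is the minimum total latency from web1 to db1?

Some routes from web1 to db1:
web1 -> cache1 -> db1: 13 + 6 = 19
web1 -> lb1 -> db1: 4 + 5 = 9
web1 -> api1 -> lb1 -> db1: 7 + 10 + 5 = 22
web1 -> db1: 17
The minimum is 9 ms.

9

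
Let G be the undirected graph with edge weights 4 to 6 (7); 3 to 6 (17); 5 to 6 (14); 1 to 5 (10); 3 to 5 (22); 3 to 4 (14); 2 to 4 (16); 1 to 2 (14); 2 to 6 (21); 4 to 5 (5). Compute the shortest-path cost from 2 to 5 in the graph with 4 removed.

24

Paths from 2 to 5 avoiding 4:
2-6-3-5: 21 + 17 + 22 = 60
2-1-5: 14 + 10 = 24
2-6-5: 21 + 14 = 35
Best route has total 24.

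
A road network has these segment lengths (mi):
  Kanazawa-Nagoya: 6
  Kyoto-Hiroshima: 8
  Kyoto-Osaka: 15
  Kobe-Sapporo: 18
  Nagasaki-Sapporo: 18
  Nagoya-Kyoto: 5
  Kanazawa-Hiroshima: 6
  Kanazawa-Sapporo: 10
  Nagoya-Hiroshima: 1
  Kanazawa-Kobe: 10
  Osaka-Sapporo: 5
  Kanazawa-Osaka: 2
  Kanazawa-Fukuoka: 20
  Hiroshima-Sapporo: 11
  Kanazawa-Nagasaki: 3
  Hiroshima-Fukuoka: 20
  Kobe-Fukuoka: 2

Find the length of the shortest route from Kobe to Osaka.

A few of the Kobe→Osaka routes:
Kobe -> Fukuoka -> Kanazawa -> Osaka: 2 + 20 + 2 = 24
Kobe -> Kanazawa -> Osaka: 10 + 2 = 12
Kobe -> Sapporo -> Osaka: 18 + 5 = 23
Kobe -> Kanazawa -> Sapporo -> Osaka: 10 + 10 + 5 = 25
Shortest: 12 mi.

12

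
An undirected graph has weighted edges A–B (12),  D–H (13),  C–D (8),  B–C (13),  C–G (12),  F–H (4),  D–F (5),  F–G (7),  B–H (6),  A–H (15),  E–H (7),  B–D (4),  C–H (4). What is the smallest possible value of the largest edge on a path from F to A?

12

Some routes from F to A:
F - H - C - D - B - A: max(4, 4, 8, 4, 12) = 12
F - D - C - H - B - A: max(5, 8, 4, 6, 12) = 12
F - D - B - A: max(5, 4, 12) = 12
Best route has worst link 12.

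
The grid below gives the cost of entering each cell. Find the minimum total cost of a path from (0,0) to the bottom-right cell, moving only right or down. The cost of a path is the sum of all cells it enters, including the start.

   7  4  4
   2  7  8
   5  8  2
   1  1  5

21

Path r0c0 → r1c0 → r2c0 → r3c0 → r3c1 → r3c2: 7 + 2 + 5 + 1 + 1 + 5 = 21.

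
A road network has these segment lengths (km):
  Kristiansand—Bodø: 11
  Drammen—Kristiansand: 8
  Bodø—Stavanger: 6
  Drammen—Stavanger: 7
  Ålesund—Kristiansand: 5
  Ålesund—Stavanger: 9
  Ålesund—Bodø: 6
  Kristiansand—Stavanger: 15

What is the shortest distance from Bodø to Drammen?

Some routes from Bodø to Drammen:
Bodø → Kristiansand → Drammen: 11 + 8 = 19
Bodø → Ålesund → Kristiansand → Drammen: 6 + 5 + 8 = 19
Bodø → Stavanger → Kristiansand → Drammen: 6 + 15 + 8 = 29
Bodø → Stavanger → Ålesund → Kristiansand → Drammen: 6 + 9 + 5 + 8 = 28
Bodø → Stavanger → Drammen: 6 + 7 = 13
Bodø → Ålesund → Stavanger → Drammen: 6 + 9 + 7 = 22
Best route has total 13 km.

13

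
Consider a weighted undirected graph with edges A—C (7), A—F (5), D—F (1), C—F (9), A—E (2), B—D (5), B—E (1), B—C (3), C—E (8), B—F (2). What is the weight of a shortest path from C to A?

Some routes from C to A:
C → A: 7
C → B → F → A: 3 + 2 + 5 = 10
C → B → E → A: 3 + 1 + 2 = 6
Shortest: 6.

6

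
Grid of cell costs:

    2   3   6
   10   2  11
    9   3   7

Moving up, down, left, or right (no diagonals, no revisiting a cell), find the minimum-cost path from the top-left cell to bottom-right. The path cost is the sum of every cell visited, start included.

17

One optimal route is r0c0 → r0c1 → r1c1 → r2c1 → r2c2.
Its cost is 2 + 3 + 2 + 3 + 7 = 17.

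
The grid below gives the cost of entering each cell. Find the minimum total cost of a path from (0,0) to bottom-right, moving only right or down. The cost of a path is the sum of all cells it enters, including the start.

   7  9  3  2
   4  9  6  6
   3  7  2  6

Cheapest: r0c0 → r1c0 → r2c0 → r2c1 → r2c2 → r2c3
  7 + 4 + 3 + 7 + 2 + 6 = 29

29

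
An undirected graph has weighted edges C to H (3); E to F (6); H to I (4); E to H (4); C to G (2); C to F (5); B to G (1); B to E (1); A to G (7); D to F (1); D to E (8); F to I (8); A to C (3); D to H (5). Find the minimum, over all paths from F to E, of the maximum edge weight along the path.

A few of the F→E routes:
F-C-G-B-E: max(5, 2, 1, 1) = 5
F-D-H-E: max(1, 5, 4) = 5
F-C-H-E: max(5, 3, 4) = 5
F-D-H-C-G-B-E: max(1, 5, 3, 2, 1, 1) = 5
Smallest bottleneck: 5.

5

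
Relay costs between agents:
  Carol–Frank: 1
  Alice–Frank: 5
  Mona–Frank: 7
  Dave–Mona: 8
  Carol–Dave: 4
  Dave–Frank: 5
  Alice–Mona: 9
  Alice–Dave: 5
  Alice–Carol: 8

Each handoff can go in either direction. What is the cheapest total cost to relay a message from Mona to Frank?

7

A few of the Mona→Frank routes:
Mona → Dave → Carol → Frank: 8 + 4 + 1 = 13
Mona → Dave → Frank: 8 + 5 = 13
Mona → Frank: 7
Shortest: 7.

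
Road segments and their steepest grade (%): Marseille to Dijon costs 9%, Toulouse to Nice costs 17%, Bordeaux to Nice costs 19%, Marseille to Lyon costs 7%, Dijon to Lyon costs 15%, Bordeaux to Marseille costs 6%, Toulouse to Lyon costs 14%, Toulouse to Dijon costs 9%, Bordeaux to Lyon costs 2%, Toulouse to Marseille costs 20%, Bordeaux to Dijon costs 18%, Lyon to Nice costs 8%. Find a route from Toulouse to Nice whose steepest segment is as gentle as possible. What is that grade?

Some routes from Toulouse to Nice:
Toulouse→Lyon→Nice: max(14, 8) = 14
Toulouse→Dijon→Marseille→Lyon→Nice: max(9, 9, 7, 8) = 9
Toulouse→Dijon→Marseille→Bordeaux→Lyon→Nice: max(9, 9, 6, 2, 8) = 9
The minimum achievable maximum is 9%.

9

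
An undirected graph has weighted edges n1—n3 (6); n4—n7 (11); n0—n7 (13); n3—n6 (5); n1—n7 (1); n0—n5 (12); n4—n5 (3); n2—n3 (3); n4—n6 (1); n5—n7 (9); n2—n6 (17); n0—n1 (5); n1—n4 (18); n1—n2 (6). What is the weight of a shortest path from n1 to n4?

Some routes from n1 to n4:
n1-n3-n6-n4: 6 + 5 + 1 = 12
n1-n7-n5-n4: 1 + 9 + 3 = 13
n1-n2-n3-n6-n4: 6 + 3 + 5 + 1 = 15
n1-n7-n4: 1 + 11 = 12
n1-n4: 18
n1-n0-n5-n4: 5 + 12 + 3 = 20
Shortest: 12.

12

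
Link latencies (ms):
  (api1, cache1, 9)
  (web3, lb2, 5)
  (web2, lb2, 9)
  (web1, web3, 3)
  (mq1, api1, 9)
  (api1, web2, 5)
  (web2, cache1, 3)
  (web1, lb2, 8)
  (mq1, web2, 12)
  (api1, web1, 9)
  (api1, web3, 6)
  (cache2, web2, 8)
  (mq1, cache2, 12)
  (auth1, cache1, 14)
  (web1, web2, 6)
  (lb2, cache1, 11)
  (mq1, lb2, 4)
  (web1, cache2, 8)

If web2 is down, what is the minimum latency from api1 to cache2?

17

Some routes from api1 to cache2 avoiding web2:
api1 → mq1 → cache2: 9 + 12 = 21
api1 → web1 → cache2: 9 + 8 = 17
api1 → web3 → web1 → cache2: 6 + 3 + 8 = 17
Best route has total 17 ms.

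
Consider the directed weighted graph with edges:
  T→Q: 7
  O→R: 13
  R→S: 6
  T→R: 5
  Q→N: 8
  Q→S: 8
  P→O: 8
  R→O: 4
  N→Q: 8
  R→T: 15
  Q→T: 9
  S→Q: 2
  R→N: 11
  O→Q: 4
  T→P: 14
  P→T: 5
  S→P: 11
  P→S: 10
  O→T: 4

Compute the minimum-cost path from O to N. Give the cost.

A few of the O→N routes:
O -> T -> R -> N: 4 + 5 + 11 = 20
O -> Q -> N: 4 + 8 = 12
O -> R -> N: 13 + 11 = 24
O -> T -> Q -> N: 4 + 7 + 8 = 19
O -> T -> R -> S -> Q -> N: 4 + 5 + 6 + 2 + 8 = 25
The minimum is 12.

12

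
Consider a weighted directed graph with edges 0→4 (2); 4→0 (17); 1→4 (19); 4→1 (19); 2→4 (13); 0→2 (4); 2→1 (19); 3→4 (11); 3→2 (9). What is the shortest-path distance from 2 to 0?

30

Routes from 2 to 0:
2→1→4→0: 19 + 19 + 17 = 55
2→4→0: 13 + 17 = 30
Best route has total 30.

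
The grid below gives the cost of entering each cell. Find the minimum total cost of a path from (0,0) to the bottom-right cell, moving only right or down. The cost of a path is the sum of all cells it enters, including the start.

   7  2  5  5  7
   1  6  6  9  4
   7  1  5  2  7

Cheapest: [0,0]→[1,0]→[1,1]→[2,1]→[2,2]→[2,3]→[2,4]
  7 + 1 + 6 + 1 + 5 + 2 + 7 = 29

29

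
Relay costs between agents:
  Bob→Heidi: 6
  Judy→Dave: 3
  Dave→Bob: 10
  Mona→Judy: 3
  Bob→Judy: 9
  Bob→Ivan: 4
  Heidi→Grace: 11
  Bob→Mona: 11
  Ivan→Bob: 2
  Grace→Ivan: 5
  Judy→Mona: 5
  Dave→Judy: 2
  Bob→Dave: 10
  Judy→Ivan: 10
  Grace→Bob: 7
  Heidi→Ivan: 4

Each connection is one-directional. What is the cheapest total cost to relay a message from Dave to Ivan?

Candidate routes:
Dave -> Judy -> Ivan: 2 + 10 = 12
Dave -> Bob -> Ivan: 10 + 4 = 14
Dave -> Bob -> Judy -> Ivan: 10 + 9 + 10 = 29
Dave -> Bob -> Mona -> Judy -> Ivan: 10 + 11 + 3 + 10 = 34
Dave -> Bob -> Heidi -> Grace -> Ivan: 10 + 6 + 11 + 5 = 32
Dave -> Bob -> Heidi -> Ivan: 10 + 6 + 4 = 20
Shortest: 12.

12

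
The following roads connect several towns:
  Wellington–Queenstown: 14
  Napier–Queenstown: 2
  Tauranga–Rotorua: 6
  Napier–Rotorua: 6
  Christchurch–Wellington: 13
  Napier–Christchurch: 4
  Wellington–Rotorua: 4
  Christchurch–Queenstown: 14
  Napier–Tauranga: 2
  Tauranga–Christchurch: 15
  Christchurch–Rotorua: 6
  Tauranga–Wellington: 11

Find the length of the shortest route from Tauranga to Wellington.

A few of the Tauranga→Wellington routes:
Tauranga - Napier - Christchurch - Rotorua - Wellington: 2 + 4 + 6 + 4 = 16
Tauranga - Napier - Queenstown - Wellington: 2 + 2 + 14 = 18
Tauranga - Napier - Rotorua - Wellington: 2 + 6 + 4 = 12
Tauranga - Rotorua - Wellington: 6 + 4 = 10
Tauranga - Wellington: 11
The minimum is 10.

10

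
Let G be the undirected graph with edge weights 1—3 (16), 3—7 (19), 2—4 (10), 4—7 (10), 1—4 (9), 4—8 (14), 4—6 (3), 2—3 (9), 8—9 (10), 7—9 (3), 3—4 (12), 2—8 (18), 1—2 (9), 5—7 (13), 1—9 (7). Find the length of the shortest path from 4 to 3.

Checking several routes:
4 -> 1 -> 3: 9 + 16 = 25
4 -> 1 -> 2 -> 3: 9 + 9 + 9 = 27
4 -> 2 -> 3: 10 + 9 = 19
4 -> 3: 12
4 -> 7 -> 3: 10 + 19 = 29
Shortest: 12.

12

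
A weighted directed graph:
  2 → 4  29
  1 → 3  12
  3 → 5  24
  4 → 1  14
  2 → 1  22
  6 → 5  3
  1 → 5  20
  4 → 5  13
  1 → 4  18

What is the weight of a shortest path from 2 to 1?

Paths from 2 to 1:
2 → 4 → 1: 29 + 14 = 43
2 → 1: 22
Best route has total 22.

22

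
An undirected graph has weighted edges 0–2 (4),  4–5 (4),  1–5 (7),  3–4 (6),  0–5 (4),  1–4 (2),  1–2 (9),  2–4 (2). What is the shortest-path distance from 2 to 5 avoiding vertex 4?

Routes from 2 to 5 avoiding 4:
2 -> 0 -> 5: 4 + 4 = 8
2 -> 1 -> 5: 9 + 7 = 16
Best route has total 8.

8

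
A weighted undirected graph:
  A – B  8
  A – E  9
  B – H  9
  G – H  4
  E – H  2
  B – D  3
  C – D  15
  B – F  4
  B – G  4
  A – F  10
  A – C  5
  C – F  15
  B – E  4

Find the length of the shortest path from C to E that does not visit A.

22

Checking several routes:
C → F → B → E: 15 + 4 + 4 = 23
C → D → B → G → H → E: 15 + 3 + 4 + 4 + 2 = 28
C → D → B → H → E: 15 + 3 + 9 + 2 = 29
C → D → B → E: 15 + 3 + 4 = 22
The minimum is 22.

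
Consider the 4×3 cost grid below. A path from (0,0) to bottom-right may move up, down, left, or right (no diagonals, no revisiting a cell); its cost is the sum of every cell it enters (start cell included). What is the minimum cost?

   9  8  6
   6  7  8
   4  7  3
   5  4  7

35

Best path: r0c0 -> r1c0 -> r2c0 -> r3c0 -> r3c1 -> r3c2
Cost: 9 + 6 + 4 + 5 + 4 + 7 = 35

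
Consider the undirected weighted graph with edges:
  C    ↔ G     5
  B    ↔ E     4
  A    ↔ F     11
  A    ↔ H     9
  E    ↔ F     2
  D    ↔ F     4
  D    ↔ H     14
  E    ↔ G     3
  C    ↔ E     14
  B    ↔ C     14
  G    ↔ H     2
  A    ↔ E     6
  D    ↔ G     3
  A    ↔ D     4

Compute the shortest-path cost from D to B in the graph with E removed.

Candidate routes:
D - H - G - C - B: 14 + 2 + 5 + 14 = 35
D - A - H - G - C - B: 4 + 9 + 2 + 5 + 14 = 34
D - F - A - H - G - C - B: 4 + 11 + 9 + 2 + 5 + 14 = 45
D - G - C - B: 3 + 5 + 14 = 22
The minimum is 22.

22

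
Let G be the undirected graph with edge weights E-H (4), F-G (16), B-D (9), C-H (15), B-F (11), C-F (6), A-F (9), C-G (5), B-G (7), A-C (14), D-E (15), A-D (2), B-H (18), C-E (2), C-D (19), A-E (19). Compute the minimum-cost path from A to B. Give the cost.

11

A few of the A→B routes:
A-F-C-G-B: 9 + 6 + 5 + 7 = 27
A-C-G-B: 14 + 5 + 7 = 26
A-F-B: 9 + 11 = 20
A-D-B: 2 + 9 = 11
Shortest: 11.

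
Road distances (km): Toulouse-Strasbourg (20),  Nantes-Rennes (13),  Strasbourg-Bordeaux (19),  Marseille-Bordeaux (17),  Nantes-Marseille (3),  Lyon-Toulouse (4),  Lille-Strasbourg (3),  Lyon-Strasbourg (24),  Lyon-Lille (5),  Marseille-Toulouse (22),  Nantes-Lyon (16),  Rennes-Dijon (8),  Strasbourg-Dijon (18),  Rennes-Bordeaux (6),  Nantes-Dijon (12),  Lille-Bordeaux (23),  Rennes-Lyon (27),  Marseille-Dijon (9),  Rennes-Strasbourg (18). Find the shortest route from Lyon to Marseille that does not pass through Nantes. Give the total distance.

26

A few of the Lyon→Marseille routes:
Lyon→Toulouse→Marseille: 4 + 22 = 26
Lyon→Lille→Strasbourg→Rennes→Dijon→Marseille: 5 + 3 + 18 + 8 + 9 = 43
Lyon→Lille→Strasbourg→Dijon→Marseille: 5 + 3 + 18 + 9 = 35
Shortest: 26 km.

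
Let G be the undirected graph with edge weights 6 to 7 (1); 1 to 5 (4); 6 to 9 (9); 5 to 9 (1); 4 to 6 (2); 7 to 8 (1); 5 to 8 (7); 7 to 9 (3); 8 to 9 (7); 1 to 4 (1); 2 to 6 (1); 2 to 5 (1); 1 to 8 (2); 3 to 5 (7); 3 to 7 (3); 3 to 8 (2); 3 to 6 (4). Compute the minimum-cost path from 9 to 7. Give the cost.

3

Comparing a few candidate routes:
9 - 5 - 1 - 8 - 7: 1 + 4 + 2 + 1 = 8
9 - 8 - 7: 7 + 1 = 8
9 - 7: 3
9 - 5 - 2 - 6 - 7: 1 + 1 + 1 + 1 = 4
Best route has total 3.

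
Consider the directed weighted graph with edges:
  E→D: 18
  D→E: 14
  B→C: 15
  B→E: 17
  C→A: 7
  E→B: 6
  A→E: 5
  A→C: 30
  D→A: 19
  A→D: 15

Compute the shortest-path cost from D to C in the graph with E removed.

Routes from D to C avoiding E:
D -> A -> C: 19 + 30 = 49
Shortest: 49.

49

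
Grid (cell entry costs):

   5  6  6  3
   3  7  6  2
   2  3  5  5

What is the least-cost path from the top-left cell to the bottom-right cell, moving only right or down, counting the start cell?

23

One optimal route is [0,0]→[1,0]→[2,0]→[2,1]→[2,2]→[2,3].
Its cost is 5 + 3 + 2 + 3 + 5 + 5 = 23.
(Top row then right column would cost 27.)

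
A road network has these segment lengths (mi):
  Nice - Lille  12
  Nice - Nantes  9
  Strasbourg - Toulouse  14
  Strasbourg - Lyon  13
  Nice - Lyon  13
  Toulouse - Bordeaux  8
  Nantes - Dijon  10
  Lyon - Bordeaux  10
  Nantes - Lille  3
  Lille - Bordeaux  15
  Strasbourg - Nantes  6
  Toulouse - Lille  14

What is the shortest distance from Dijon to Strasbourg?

Comparing a few candidate routes:
Dijon → Nantes → Lille → Bordeaux → Toulouse → Strasbourg: 10 + 3 + 15 + 8 + 14 = 50
Dijon → Nantes → Lille → Toulouse → Strasbourg: 10 + 3 + 14 + 14 = 41
Dijon → Nantes → Strasbourg: 10 + 6 = 16
Dijon → Nantes → Nice → Lyon → Strasbourg: 10 + 9 + 13 + 13 = 45
The minimum is 16 mi.

16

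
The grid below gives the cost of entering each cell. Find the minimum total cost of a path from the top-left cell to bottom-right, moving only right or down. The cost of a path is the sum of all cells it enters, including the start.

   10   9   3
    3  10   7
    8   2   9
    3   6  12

Take (0,0) → (1,0) → (2,0) → (2,1) → (3,1) → (3,2) for a total of 10 + 3 + 8 + 2 + 6 + 12 = 41.
For comparison, the top-then-right route costs 50.

41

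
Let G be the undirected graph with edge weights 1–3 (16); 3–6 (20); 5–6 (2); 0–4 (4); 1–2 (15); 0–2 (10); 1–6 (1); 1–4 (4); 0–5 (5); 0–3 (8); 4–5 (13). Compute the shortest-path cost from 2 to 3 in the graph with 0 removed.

Paths from 2 to 3 avoiding 0:
2-1-3: 15 + 16 = 31
2-1-4-5-6-3: 15 + 4 + 13 + 2 + 20 = 54
2-1-6-3: 15 + 1 + 20 = 36
Shortest: 31.

31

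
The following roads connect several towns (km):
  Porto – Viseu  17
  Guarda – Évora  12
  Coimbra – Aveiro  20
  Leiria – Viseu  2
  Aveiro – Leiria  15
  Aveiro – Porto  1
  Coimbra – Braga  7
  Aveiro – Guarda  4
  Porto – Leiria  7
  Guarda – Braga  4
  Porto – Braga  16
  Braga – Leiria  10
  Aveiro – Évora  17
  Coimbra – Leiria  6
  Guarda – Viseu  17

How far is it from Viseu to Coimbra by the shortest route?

8

A few of the Viseu→Coimbra routes:
Viseu → Leiria → Porto → Aveiro → Coimbra: 2 + 7 + 1 + 20 = 30
Viseu → Leiria → Porto → Aveiro → Guarda → Braga → Coimbra: 2 + 7 + 1 + 4 + 4 + 7 = 25
Viseu → Leiria → Coimbra: 2 + 6 = 8
Viseu → Leiria → Braga → Coimbra: 2 + 10 + 7 = 19
Viseu → Guarda → Braga → Coimbra: 17 + 4 + 7 = 28
Shortest: 8 km.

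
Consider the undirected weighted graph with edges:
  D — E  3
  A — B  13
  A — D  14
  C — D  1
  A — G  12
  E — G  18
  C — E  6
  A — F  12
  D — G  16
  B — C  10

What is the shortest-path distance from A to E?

17

A few of the A→E routes:
A→D→C→E: 14 + 1 + 6 = 21
A→D→E: 14 + 3 = 17
A→B→C→D→E: 13 + 10 + 1 + 3 = 27
A→G→D→E: 12 + 16 + 3 = 31
A→B→C→E: 13 + 10 + 6 = 29
A→G→E: 12 + 18 = 30
Shortest: 17.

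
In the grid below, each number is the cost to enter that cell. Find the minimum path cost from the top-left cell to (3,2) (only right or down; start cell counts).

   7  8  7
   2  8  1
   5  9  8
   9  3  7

Cheapest: (0,0) -> (1,0) -> (1,1) -> (1,2) -> (2,2) -> (3,2)
  7 + 2 + 8 + 1 + 8 + 7 = 33
(Top row then right column would cost 38.)

33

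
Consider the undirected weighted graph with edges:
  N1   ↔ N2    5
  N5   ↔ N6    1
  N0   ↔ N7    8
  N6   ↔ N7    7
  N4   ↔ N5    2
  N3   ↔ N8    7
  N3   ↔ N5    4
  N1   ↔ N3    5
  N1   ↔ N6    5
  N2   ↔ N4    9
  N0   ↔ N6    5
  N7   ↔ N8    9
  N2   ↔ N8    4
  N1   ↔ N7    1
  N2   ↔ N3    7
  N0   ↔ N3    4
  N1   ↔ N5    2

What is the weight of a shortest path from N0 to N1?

A few of the N0→N1 routes:
N0→N7→N1: 8 + 1 = 9
N0→N3→N1: 4 + 5 = 9
N0→N6→N5→N1: 5 + 1 + 2 = 8
Shortest: 8.

8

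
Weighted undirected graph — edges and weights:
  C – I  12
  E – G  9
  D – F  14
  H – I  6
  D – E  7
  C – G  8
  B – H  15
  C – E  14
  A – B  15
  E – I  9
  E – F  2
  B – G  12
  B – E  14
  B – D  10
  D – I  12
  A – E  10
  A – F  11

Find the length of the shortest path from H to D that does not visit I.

Some routes from H to D avoiding I:
H-B-E-D: 15 + 14 + 7 = 36
H-B-D: 15 + 10 = 25
H-B-G-E-D: 15 + 12 + 9 + 7 = 43
Shortest: 25.

25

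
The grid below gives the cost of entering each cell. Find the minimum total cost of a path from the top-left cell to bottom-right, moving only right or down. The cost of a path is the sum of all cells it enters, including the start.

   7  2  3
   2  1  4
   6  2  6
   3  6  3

Take r0c0 r0c1 r1c1 r2c1 r2c2 r3c2 for a total of 7 + 2 + 1 + 2 + 6 + 3 = 21.
For comparison, the top-then-right route costs 25.

21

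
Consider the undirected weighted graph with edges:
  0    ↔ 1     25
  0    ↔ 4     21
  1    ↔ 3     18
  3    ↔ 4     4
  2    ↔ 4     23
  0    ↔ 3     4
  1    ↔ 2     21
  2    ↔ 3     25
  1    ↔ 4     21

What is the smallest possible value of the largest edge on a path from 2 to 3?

Some routes from 2 to 3:
2 → 1 → 4 → 0 → 3: max(21, 21, 21, 4) = 21
2 → 1 → 3: max(21, 18) = 21
2 → 1 → 4 → 3: max(21, 21, 4) = 21
The minimum achievable maximum is 21.

21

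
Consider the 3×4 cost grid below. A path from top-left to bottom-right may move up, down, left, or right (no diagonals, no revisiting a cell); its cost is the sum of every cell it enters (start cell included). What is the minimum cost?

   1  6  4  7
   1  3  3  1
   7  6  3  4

13

Best path: r0c0→r1c0→r1c1→r1c2→r1c3→r2c3
Cost: 1 + 1 + 3 + 3 + 1 + 4 = 13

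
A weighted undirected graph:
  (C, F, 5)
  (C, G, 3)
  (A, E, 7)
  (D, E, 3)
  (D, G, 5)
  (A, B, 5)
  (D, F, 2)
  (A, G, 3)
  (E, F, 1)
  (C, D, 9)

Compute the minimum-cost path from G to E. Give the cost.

8

A few of the G→E routes:
G -> C -> F -> E: 3 + 5 + 1 = 9
G -> D -> F -> E: 5 + 2 + 1 = 8
G -> D -> E: 5 + 3 = 8
The minimum is 8.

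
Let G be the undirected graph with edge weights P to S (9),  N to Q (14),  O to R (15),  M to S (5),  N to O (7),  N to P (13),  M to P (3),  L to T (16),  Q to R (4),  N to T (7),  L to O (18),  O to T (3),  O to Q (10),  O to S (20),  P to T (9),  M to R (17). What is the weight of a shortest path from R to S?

22

A few of the R→S routes:
R -> O -> T -> P -> M -> S: 15 + 3 + 9 + 3 + 5 = 35
R -> Q -> O -> S: 4 + 10 + 20 = 34
R -> M -> P -> S: 17 + 3 + 9 = 29
R -> M -> S: 17 + 5 = 22
R -> Q -> O -> T -> P -> M -> S: 4 + 10 + 3 + 9 + 3 + 5 = 34
Shortest: 22.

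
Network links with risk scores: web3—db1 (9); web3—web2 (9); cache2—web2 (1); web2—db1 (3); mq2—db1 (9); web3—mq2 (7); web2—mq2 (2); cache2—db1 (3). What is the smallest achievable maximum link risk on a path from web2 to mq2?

2

Some routes from web2 to mq2:
web2 - mq2: max(2) = 2
web2 - web3 - db1 - mq2: max(9, 9, 9) = 9
web2 - cache2 - db1 - mq2: max(1, 3, 9) = 9
web2 - web3 - mq2: max(9, 7) = 9
web2 - cache2 - db1 - web3 - mq2: max(1, 3, 9, 7) = 9
Best route has worst link 2.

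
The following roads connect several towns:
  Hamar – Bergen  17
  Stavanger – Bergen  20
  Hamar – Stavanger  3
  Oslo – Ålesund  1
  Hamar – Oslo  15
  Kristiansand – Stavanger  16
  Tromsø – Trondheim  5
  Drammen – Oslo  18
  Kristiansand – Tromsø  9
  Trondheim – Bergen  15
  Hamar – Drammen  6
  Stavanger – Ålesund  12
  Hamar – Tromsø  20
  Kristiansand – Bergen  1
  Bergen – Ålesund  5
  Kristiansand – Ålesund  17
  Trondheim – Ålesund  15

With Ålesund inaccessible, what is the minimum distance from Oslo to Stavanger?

18

Comparing a few candidate routes:
Oslo → Hamar → Stavanger: 15 + 3 = 18
Oslo → Hamar → Bergen → Kristiansand → Stavanger: 15 + 17 + 1 + 16 = 49
Oslo → Drammen → Hamar → Stavanger: 18 + 6 + 3 = 27
Shortest: 18.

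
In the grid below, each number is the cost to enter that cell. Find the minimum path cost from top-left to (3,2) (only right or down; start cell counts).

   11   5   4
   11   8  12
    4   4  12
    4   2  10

Path [0,0] [0,1] [1,1] [2,1] [3,1] [3,2]: 11 + 5 + 8 + 4 + 2 + 10 = 40.
For comparison, the top-then-right route costs 54.

40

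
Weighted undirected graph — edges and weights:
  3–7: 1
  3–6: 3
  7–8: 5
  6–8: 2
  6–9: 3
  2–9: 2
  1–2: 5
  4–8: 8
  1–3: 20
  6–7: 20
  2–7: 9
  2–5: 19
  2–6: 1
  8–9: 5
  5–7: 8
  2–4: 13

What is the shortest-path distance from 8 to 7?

5

A few of the 8→7 routes:
8→7: 5
8→6→3→7: 2 + 3 + 1 = 6
8→9→2→6→3→7: 5 + 2 + 1 + 3 + 1 = 12
8→6→2→7: 2 + 1 + 9 = 12
Best route has total 5.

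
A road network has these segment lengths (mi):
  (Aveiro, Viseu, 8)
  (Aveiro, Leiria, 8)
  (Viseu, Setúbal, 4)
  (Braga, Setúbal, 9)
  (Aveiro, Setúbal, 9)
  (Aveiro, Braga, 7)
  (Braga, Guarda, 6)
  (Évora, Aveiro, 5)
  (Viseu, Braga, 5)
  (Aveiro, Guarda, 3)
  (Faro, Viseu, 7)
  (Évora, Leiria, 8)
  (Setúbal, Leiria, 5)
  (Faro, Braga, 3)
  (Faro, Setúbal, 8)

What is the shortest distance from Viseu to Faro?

Some routes from Viseu to Faro:
Viseu → Setúbal → Braga → Faro: 4 + 9 + 3 = 16
Viseu → Aveiro → Braga → Faro: 8 + 7 + 3 = 18
Viseu → Faro: 7
Viseu → Setúbal → Faro: 4 + 8 = 12
Viseu → Braga → Faro: 5 + 3 = 8
Shortest: 7 mi.

7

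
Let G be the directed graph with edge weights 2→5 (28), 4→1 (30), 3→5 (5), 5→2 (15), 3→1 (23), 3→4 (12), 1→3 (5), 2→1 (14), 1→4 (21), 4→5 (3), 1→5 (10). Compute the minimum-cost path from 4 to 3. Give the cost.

Routes from 4 to 3:
4 → 1 → 3: 30 + 5 = 35
4 → 5 → 2 → 1 → 3: 3 + 15 + 14 + 5 = 37
Shortest: 35.

35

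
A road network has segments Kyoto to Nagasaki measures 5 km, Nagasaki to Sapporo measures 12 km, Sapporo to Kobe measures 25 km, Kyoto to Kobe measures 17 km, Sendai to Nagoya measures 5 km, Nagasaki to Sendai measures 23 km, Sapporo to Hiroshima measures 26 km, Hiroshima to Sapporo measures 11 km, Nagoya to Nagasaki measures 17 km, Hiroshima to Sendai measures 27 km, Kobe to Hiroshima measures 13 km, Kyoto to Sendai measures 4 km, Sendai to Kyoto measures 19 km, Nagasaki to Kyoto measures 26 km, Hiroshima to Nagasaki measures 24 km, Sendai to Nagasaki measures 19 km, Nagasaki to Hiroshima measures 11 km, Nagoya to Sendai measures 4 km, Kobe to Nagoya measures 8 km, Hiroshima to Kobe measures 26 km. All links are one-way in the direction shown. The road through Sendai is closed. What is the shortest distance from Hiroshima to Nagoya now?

34

Candidate routes:
Hiroshima-Sapporo-Kobe-Nagoya: 11 + 25 + 8 = 44
Hiroshima-Kobe-Nagoya: 26 + 8 = 34
Hiroshima-Nagasaki-Kyoto-Kobe-Nagoya: 24 + 26 + 17 + 8 = 75
Hiroshima-Nagasaki-Sapporo-Kobe-Nagoya: 24 + 12 + 25 + 8 = 69
Best route has total 34 km.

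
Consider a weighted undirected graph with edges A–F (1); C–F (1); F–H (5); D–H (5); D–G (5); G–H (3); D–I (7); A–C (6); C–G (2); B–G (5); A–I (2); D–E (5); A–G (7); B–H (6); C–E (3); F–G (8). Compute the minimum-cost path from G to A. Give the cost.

4

Some routes from G to A:
G -> A: 7
G -> F -> A: 8 + 1 = 9
G -> C -> F -> A: 2 + 1 + 1 = 4
G -> H -> F -> A: 3 + 5 + 1 = 9
G -> C -> A: 2 + 6 = 8
Best route has total 4.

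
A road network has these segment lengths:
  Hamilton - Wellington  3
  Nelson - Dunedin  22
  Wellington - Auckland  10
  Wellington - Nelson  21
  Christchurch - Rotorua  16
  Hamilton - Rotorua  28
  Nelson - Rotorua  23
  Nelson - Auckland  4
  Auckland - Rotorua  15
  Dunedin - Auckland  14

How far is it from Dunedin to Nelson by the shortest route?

Some routes from Dunedin to Nelson:
Dunedin → Nelson: 22
Dunedin → Auckland → Rotorua → Nelson: 14 + 15 + 23 = 52
Dunedin → Auckland → Wellington → Hamilton → Rotorua → Nelson: 14 + 10 + 3 + 28 + 23 = 78
Dunedin → Auckland → Nelson: 14 + 4 = 18
Dunedin → Auckland → Wellington → Nelson: 14 + 10 + 21 = 45
Shortest: 18.

18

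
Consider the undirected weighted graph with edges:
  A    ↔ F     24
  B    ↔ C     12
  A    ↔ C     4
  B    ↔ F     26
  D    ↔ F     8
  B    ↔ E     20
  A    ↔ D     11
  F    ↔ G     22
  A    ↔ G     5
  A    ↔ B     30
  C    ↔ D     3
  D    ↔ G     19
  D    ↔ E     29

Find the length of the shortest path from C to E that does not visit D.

32

Routes from C to E avoiding D:
C→A→B→E: 4 + 30 + 20 = 54
C→A→G→F→B→E: 4 + 5 + 22 + 26 + 20 = 77
C→B→E: 12 + 20 = 32
C→A→F→B→E: 4 + 24 + 26 + 20 = 74
Best route has total 32.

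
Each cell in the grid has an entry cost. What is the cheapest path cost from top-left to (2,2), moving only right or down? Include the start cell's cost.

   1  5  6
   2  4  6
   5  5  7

Take (0,0) (1,0) (1,1) (2,1) (2,2) for a total of 1 + 2 + 4 + 5 + 7 = 19.

19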